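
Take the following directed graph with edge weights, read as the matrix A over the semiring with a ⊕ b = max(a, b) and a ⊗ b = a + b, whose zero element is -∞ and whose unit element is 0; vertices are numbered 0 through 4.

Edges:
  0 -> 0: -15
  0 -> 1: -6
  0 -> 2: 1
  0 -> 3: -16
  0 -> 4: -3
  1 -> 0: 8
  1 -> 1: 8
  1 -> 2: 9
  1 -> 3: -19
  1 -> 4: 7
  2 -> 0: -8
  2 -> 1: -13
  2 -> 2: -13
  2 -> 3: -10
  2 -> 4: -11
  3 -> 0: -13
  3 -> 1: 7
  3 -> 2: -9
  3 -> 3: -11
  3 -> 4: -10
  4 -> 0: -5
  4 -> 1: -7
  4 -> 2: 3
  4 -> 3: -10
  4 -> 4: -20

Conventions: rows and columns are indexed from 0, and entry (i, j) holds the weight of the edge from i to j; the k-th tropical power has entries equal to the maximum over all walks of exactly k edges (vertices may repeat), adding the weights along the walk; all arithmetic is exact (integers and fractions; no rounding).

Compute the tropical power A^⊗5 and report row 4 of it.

A^⊗2:
  [2, 2, 3, -9, 1]
  [16, 16, 17, -1, 15]
  [-5, -3, -4, -21, -6]
  [15, 15, 16, -12, 14]
  [1, 1, 2, -7, 0]
A^⊗3:
  [10, 10, 11, -7, 9]
  [24, 24, 25, 7, 23]
  [5, 5, 6, -14, 4]
  [23, 23, 24, 6, 22]
  [9, 9, 10, -8, 8]
A^⊗4:
  [18, 18, 19, 1, 17]
  [32, 32, 33, 15, 31]
  [13, 13, 14, -4, 12]
  [31, 31, 32, 14, 30]
  [17, 17, 18, 0, 16]
A^⊗5:
  [26, 26, 27, 9, 25]
  [40, 40, 41, 23, 39]
  [21, 21, 22, 4, 20]
  [39, 39, 40, 22, 38]
  [25, 25, 26, 8, 24]
Answer: row 4 of A^⊗5 = [25, 25, 26, 8, 24]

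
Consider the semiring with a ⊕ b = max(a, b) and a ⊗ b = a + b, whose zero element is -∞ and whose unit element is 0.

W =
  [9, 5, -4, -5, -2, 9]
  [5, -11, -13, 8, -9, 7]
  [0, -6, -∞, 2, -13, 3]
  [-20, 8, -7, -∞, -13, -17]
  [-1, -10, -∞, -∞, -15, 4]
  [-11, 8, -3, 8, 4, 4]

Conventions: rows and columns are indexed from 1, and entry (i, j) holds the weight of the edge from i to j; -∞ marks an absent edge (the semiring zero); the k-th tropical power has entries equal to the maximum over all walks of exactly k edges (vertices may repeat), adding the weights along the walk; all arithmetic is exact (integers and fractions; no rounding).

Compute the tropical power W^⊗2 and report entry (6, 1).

W^⊗2:
  [18, 17, 6, 17, 13, 18]
  [14, 16, 4, 15, 11, 14]
  [9, 11, 0, 11, 7, 9]
  [13, -3, -5, 16, -1, 15]
  [8, 12, 1, 12, 8, 8]
  [13, 16, 1, 16, 8, 15]
Key observation: the optimum is the walk 6->2->1, with weight 8 + 5 = 13.
Optimal value attained by: walk 6->2->1.
Answer: (W^⊗2)[6][1] = 13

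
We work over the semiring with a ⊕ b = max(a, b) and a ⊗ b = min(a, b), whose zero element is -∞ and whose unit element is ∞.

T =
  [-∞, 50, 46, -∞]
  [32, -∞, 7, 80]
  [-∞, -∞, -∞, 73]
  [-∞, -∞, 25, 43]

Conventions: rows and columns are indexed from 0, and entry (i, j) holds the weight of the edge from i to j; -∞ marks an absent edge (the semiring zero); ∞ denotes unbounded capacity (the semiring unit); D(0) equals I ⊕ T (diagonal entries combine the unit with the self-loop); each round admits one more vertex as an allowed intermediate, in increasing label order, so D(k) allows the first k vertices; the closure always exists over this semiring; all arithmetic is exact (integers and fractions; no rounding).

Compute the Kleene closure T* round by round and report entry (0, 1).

D(0):
  [∞, 50, 46, -∞]
  [32, ∞, 7, 80]
  [-∞, -∞, ∞, 73]
  [-∞, -∞, 25, ∞]
D(1):
  [∞, 50, 46, -∞]
  [32, ∞, 32, 80]
  [-∞, -∞, ∞, 73]
  [-∞, -∞, 25, ∞]
D(2):
  [∞, 50, 46, 50]
  [32, ∞, 32, 80]
  [-∞, -∞, ∞, 73]
  [-∞, -∞, 25, ∞]
D(3):
  [∞, 50, 46, 50]
  [32, ∞, 32, 80]
  [-∞, -∞, ∞, 73]
  [-∞, -∞, 25, ∞]
D(4):
  [∞, 50, 46, 50]
  [32, ∞, 32, 80]
  [-∞, -∞, ∞, 73]
  [-∞, -∞, 25, ∞]
Answer: T*[0][1] = 50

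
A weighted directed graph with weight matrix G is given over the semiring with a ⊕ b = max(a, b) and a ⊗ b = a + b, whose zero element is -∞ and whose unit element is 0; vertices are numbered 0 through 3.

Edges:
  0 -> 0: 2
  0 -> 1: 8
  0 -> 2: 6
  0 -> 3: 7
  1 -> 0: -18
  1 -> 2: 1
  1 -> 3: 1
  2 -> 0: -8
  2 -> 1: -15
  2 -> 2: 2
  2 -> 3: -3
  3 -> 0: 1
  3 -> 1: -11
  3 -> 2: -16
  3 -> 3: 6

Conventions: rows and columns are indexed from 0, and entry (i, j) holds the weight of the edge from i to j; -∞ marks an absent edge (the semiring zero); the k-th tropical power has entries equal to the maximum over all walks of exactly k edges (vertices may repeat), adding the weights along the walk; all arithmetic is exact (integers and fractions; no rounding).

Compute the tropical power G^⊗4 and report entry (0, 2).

G^⊗2:
  [8, 10, 9, 13]
  [2, -10, 3, 7]
  [-2, 0, 4, 3]
  [7, 9, 7, 12]
G^⊗3:
  [14, 16, 14, 19]
  [8, 10, 8, 13]
  [4, 6, 6, 9]
  [13, 15, 13, 18]
G^⊗4:
  [20, 22, 20, 25]
  [14, 16, 14, 19]
  [10, 12, 10, 15]
  [19, 21, 19, 24]
Key observation: the optimum is the walk 0->3->3->0->2, with weight 7 + 6 + 1 + 6 = 20.
Optimal value attained by: walk 0->3->3->0->2.
Answer: (G^⊗4)[0][2] = 20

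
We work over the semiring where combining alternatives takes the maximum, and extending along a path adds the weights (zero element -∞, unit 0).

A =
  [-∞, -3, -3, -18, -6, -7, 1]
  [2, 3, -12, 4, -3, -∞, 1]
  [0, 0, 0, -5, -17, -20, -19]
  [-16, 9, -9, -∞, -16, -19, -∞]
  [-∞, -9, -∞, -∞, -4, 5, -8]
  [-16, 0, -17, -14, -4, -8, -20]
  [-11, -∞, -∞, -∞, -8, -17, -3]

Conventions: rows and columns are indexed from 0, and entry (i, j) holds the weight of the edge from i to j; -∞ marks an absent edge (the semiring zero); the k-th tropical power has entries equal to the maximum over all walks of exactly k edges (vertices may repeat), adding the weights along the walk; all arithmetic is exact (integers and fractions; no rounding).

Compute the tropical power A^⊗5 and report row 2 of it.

A^⊗2:
  [-1, 0, -3, 1, -6, -1, -2]
  [5, 13, -1, 7, 0, 2, 4]
  [2, 4, 0, 4, -3, -7, 1]
  [11, 12, -3, 13, 6, -11, 10]
  [-7, 5, -12, -5, 1, 1, -8]
  [2, 3, -12, 4, -3, 1, 1]
  [-14, -14, -14, -29, -11, -3, -6]
A^⊗3:
  [2, 10, -3, 4, -3, -1, 1]
  [15, 16, 2, 17, 10, 5, 14]
  [6, 13, 0, 8, 1, 2, 5]
  [14, 22, 8, 16, 9, 11, 13]
  [7, 8, -7, 9, 2, 6, 6]
  [5, 13, -1, 7, 0, 2, 4]
  [-12, -3, -14, -10, -7, -6, -9]
A^⊗4:
  [12, 13, -1, 14, 7, 2, 11]
  [18, 26, 12, 20, 13, 15, 17]
  [15, 17, 3, 17, 10, 6, 14]
  [24, 25, 11, 26, 19, 14, 23]
  [10, 18, 4, 12, 5, 7, 9]
  [15, 16, 2, 17, 10, 5, 14]
  [-1, 0, -14, 1, -6, -2, -2]
A^⊗5:
  [15, 23, 9, 17, 10, 12, 14]
  [28, 29, 15, 30, 23, 18, 27]
  [19, 26, 12, 21, 14, 15, 18]
  [27, 35, 21, 29, 22, 24, 26]
  [20, 21, 7, 22, 15, 10, 19]
  [18, 26, 12, 20, 13, 15, 17]
  [2, 10, -4, 4, -3, -1, 1]
Answer: row 2 of A^⊗5 = [19, 26, 12, 21, 14, 15, 18]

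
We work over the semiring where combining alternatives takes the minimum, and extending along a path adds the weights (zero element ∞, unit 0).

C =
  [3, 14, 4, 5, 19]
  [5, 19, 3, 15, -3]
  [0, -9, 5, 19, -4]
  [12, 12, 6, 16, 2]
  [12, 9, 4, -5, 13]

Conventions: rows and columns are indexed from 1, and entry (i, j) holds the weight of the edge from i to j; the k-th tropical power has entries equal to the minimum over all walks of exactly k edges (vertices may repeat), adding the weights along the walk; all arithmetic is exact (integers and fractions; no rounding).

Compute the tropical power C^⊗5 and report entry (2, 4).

C^⊗2:
  [4, -5, 7, 8, 0]
  [3, -6, 1, -8, -1]
  [-4, -4, -6, -9, -12]
  [6, -3, 6, -3, 2]
  [4, -5, 1, 8, -3]
C^⊗3:
  [0, -2, -2, -5, -8]
  [-1, -8, -3, -6, -9]
  [-6, -15, -8, -17, -10]
  [2, -3, 0, -3, -6]
  [0, -8, -2, -8, -8]
C^⊗4:
  [-2, -11, -4, -13, -6]
  [-3, -12, -5, -14, -11]
  [-10, -17, -12, -15, -18]
  [0, -9, -2, -11, -6]
  [-3, -11, -5, -13, -11]
C^⊗5:
  [-6, -13, -8, -11, -14]
  [-7, -14, -9, -16, -15]
  [-12, -21, -14, -23, -20]
  [-4, -11, -6, -11, -12]
  [-6, -14, -8, -16, -14]
Key observation: the optimum is the walk 2->5->3->2->5->4, with weight (-3) + 4 + (-9) + (-3) + (-5) = -16.
Optimal value attained by: walk 2->5->3->2->5->4.
Answer: (C^⊗5)[2][4] = -16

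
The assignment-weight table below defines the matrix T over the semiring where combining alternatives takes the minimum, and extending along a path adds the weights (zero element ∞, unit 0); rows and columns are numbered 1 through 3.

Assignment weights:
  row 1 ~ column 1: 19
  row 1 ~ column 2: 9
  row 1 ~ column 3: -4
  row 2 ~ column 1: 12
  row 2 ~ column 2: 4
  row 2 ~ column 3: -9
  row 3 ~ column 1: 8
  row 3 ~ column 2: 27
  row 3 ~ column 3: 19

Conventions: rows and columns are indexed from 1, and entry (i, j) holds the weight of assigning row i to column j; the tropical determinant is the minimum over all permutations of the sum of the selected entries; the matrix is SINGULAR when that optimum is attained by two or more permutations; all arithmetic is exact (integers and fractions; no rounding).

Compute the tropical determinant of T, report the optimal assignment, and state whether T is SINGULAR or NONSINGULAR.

σ = (1, 2, 3): 19 + 4 + 19 = 42
σ = (1, 3, 2): 19 + (-9) + 27 = 37
σ = (2, 1, 3): 9 + 12 + 19 = 40
σ = (2, 3, 1): 9 + (-9) + 8 = 8
σ = (3, 1, 2): (-4) + 12 + 27 = 35
σ = (3, 2, 1): (-4) + 4 + 8 = 8
Optimal value attained by: σ = (2, 3, 1).
Answer: det⊕(T) = 8; verdict: SINGULAR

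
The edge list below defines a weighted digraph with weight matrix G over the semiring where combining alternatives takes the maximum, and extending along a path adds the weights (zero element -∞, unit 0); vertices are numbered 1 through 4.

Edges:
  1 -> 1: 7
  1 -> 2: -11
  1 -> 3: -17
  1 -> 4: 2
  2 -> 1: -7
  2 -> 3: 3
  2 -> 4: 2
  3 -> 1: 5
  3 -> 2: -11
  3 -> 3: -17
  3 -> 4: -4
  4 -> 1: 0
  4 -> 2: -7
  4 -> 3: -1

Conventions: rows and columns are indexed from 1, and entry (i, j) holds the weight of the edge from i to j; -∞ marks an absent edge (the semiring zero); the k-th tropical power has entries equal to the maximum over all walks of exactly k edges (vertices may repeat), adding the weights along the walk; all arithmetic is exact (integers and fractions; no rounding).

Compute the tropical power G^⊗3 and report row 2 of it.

G^⊗2:
  [14, -4, 1, 9]
  [8, -5, 1, -1]
  [12, -6, -5, 7]
  [7, -11, -4, 2]
G^⊗3:
  [21, 3, 8, 16]
  [15, -3, -2, 10]
  [19, 1, 6, 14]
  [14, -4, 1, 9]
Answer: row 2 of G^⊗3 = [15, -3, -2, 10]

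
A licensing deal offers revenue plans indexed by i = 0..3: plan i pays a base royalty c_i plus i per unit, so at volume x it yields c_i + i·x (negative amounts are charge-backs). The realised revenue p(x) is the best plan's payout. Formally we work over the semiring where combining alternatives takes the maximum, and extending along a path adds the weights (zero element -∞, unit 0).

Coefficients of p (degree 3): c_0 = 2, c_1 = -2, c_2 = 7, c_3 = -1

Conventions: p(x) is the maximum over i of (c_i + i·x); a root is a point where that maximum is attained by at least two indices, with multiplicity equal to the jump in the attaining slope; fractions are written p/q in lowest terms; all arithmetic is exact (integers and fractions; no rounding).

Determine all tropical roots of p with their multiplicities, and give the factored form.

hull edge (i=0, c=2) to (i=2, c=7): slope 5/2, span 2
hull edge (i=2, c=7) to (i=3, c=-1): slope -8, span 1
Factored form: p(x) = -1 ⊗ (x ⊕ (-5/2)) ⊗ (x ⊕ (-5/2)) ⊗ (x ⊕ 8)
Answer: roots = -5/2 (mult 2), 8 (mult 1)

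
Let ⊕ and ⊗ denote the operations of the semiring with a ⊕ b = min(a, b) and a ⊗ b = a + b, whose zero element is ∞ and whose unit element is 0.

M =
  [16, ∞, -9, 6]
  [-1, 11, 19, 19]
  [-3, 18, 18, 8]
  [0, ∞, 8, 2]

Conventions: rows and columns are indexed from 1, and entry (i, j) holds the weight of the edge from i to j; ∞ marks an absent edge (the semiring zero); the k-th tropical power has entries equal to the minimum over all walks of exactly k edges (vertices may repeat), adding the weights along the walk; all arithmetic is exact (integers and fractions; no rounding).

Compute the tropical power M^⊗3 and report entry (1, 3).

M^⊗2:
  [-12, 9, 7, -1]
  [10, 22, -10, 5]
  [8, 29, -12, 3]
  [2, 26, -9, 4]
M^⊗3:
  [-1, 20, -21, -6]
  [-13, 8, 1, -2]
  [-15, 6, -1, -4]
  [-12, 9, -7, -1]
Key observation: the optimum is the walk 1->3->1->3, with weight (-9) + (-3) + (-9) = -21.
Optimal value attained by: walk 1->3->1->3.
Answer: (M^⊗3)[1][3] = -21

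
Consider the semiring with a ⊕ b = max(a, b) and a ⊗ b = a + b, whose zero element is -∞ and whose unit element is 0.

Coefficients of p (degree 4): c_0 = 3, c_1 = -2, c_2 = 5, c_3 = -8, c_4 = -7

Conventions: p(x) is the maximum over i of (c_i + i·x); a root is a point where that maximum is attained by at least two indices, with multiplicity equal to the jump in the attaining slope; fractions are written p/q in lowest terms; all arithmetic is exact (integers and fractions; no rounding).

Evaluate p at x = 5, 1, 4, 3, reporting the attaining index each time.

p(5) = max(3+0·5=3, -2+1·5=3, 5+2·5=15, -8+3·5=7, -7+4·5=13) = 15 (attained by i=2)
p(1) = max(3+0·1=3, -2+1·1=-1, 5+2·1=7, -8+3·1=-5, -7+4·1=-3) = 7 (attained by i=2)
p(4) = max(3+0·4=3, -2+1·4=2, 5+2·4=13, -8+3·4=4, -7+4·4=9) = 13 (attained by i=2)
p(3) = max(3+0·3=3, -2+1·3=1, 5+2·3=11, -8+3·3=1, -7+4·3=5) = 11 (attained by i=2)
Answer: p(5) = 15; p(1) = 7; p(4) = 13; p(3) = 11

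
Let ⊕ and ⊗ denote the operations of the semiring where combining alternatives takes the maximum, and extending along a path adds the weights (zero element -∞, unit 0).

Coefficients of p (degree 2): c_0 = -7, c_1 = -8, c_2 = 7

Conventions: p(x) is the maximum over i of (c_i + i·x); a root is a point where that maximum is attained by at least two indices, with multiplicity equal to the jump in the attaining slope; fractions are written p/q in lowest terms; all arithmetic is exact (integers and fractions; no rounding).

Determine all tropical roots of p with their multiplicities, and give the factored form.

hull edge (i=0, c=-7) to (i=2, c=7): slope 7, span 2
Factored form: p(x) = 7 ⊗ (x ⊕ (-7)) ⊗ (x ⊕ (-7))
Answer: roots = -7 (mult 2)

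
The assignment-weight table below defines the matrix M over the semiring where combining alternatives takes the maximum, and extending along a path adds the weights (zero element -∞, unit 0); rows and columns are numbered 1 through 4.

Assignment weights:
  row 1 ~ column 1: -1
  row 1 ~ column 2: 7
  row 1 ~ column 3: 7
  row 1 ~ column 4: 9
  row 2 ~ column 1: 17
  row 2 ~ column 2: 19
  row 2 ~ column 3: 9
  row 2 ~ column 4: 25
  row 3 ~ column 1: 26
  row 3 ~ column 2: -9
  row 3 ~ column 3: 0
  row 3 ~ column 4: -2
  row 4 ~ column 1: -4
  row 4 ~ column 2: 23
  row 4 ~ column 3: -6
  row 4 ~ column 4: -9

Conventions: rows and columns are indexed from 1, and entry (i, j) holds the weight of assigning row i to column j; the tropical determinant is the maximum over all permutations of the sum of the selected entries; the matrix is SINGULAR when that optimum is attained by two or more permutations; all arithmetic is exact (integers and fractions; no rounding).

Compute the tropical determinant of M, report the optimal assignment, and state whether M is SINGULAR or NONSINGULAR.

σ = (1, 2, 3, 4): (-1) + 19 + 0 + (-9) = 9
σ = (1, 2, 4, 3): (-1) + 19 + (-2) + (-6) = 10
σ = (1, 3, 2, 4): (-1) + 9 + (-9) + (-9) = -10
σ = (1, 3, 4, 2): (-1) + 9 + (-2) + 23 = 29
σ = (1, 4, 2, 3): (-1) + 25 + (-9) + (-6) = 9
σ = (1, 4, 3, 2): (-1) + 25 + 0 + 23 = 47
σ = (2, 1, 3, 4): 7 + 17 + 0 + (-9) = 15
σ = (2, 1, 4, 3): 7 + 17 + (-2) + (-6) = 16
σ = (2, 3, 1, 4): 7 + 9 + 26 + (-9) = 33
σ = (2, 3, 4, 1): 7 + 9 + (-2) + (-4) = 10
σ = (2, 4, 1, 3): 7 + 25 + 26 + (-6) = 52
σ = (2, 4, 3, 1): 7 + 25 + 0 + (-4) = 28
σ = (3, 1, 2, 4): 7 + 17 + (-9) + (-9) = 6
σ = (3, 1, 4, 2): 7 + 17 + (-2) + 23 = 45
σ = (3, 2, 1, 4): 7 + 19 + 26 + (-9) = 43
σ = (3, 2, 4, 1): 7 + 19 + (-2) + (-4) = 20
σ = (3, 4, 1, 2): 7 + 25 + 26 + 23 = 81
σ = (3, 4, 2, 1): 7 + 25 + (-9) + (-4) = 19
σ = (4, 1, 2, 3): 9 + 17 + (-9) + (-6) = 11
σ = (4, 1, 3, 2): 9 + 17 + 0 + 23 = 49
σ = (4, 2, 1, 3): 9 + 19 + 26 + (-6) = 48
σ = (4, 2, 3, 1): 9 + 19 + 0 + (-4) = 24
σ = (4, 3, 1, 2): 9 + 9 + 26 + 23 = 67
σ = (4, 3, 2, 1): 9 + 9 + (-9) + (-4) = 5
Optimal value attained by: σ = (3, 4, 1, 2).
Answer: det⊕(M) = 81; verdict: NONSINGULAR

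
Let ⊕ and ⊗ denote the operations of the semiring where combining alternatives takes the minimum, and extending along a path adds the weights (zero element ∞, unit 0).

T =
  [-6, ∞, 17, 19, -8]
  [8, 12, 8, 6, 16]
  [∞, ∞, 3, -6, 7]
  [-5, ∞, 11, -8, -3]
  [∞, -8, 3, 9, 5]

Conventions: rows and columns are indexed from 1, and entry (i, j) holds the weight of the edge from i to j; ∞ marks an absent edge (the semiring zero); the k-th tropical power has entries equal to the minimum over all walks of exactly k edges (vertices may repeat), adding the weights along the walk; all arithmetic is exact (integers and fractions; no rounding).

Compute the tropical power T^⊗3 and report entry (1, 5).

T^⊗2:
  [-12, -16, -5, 1, -14]
  [1, 8, 11, -2, 0]
  [-11, -1, 5, -14, -9]
  [-13, -11, 0, -16, -13]
  [0, -3, 0, -3, 6]
T^⊗3:
  [-18, -22, -11, -11, -20]
  [-7, -8, 3, -10, -7]
  [-19, -17, -6, -22, -19]
  [-21, -21, -10, -24, -21]
  [-8, -2, 3, -11, -8]
Key observation: the optimum is the walk 1->1->1->5, with weight (-6) + (-6) + (-8) = -20.
Optimal value attained by: walk 1->1->1->5.
Answer: (T^⊗3)[1][5] = -20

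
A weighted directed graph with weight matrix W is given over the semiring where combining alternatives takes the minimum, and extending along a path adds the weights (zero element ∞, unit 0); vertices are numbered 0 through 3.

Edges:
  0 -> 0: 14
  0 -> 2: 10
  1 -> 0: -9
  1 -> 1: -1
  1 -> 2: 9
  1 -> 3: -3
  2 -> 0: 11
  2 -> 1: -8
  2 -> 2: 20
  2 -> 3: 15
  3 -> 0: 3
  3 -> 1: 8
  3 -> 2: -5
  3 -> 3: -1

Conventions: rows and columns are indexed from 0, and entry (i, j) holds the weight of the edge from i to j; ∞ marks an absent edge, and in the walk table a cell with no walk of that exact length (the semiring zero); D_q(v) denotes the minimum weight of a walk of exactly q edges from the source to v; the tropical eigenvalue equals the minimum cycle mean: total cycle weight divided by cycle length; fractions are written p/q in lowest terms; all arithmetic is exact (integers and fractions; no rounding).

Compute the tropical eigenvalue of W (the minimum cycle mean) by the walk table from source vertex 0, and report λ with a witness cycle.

q=0: [0, ∞, ∞, ∞]
q=1: [14, ∞, 10, ∞]
q=2: [21, 2, 24, 25]
q=3: [-7, 1, 11, -1]
q=4: [-8, 0, -6, -2]
Optimal cycle mean attained by: cycle 1->3->2->1, total (-3) + (-5) + (-8), length 3.
Answer: λ = -16/3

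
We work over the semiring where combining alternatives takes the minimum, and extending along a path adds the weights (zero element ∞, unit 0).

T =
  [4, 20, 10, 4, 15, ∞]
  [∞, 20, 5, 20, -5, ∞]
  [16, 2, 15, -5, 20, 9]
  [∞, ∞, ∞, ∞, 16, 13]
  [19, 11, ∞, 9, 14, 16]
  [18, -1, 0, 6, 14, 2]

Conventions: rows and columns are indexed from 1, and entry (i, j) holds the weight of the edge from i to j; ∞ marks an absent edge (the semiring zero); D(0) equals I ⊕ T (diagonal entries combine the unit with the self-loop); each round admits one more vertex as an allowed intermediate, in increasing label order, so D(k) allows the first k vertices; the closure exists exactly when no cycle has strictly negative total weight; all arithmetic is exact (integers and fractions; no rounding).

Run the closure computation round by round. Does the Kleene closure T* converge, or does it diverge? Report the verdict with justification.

D(0):
  [0, 20, 10, 4, 15, ∞]
  [∞, 0, 5, 20, -5, ∞]
  [16, 2, 0, -5, 20, 9]
  [∞, ∞, ∞, 0, 16, 13]
  [19, 11, ∞, 9, 0, 16]
  [18, -1, 0, 6, 14, 0]
D(1):
  [0, 20, 10, 4, 15, ∞]
  [∞, 0, 5, 20, -5, ∞]
  [16, 2, 0, -5, 20, 9]
  [∞, ∞, ∞, 0, 16, 13]
  [19, 11, 29, 9, 0, 16]
  [18, -1, 0, 6, 14, 0]
D(2):
  [0, 20, 10, 4, 15, ∞]
  [∞, 0, 5, 20, -5, ∞]
  [16, 2, 0, -5, -3, 9]
  [∞, ∞, ∞, 0, 16, 13]
  [19, 11, 16, 9, 0, 16]
  [18, -1, 0, 6, -6, 0]
D(3):
  [0, 12, 10, 4, 7, 19]
  [21, 0, 5, 0, -5, 14]
  [16, 2, 0, -5, -3, 9]
  [∞, ∞, ∞, 0, 16, 13]
  [19, 11, 16, 9, 0, 16]
  [16, -1, 0, -5, -6, 0]
D(4):
  [0, 12, 10, 4, 7, 17]
  [21, 0, 5, 0, -5, 13]
  [16, 2, 0, -5, -3, 8]
  [∞, ∞, ∞, 0, 16, 13]
  [19, 11, 16, 9, 0, 16]
  [16, -1, 0, -5, -6, 0]
D(5):
  [0, 12, 10, 4, 7, 17]
  [14, 0, 5, 0, -5, 11]
  [16, 2, 0, -5, -3, 8]
  [35, 27, 32, 0, 16, 13]
  [19, 11, 16, 9, 0, 16]
  [13, -1, 0, -5, -6, 0]
D(6):
  [0, 12, 10, 4, 7, 17]
  [14, 0, 5, 0, -5, 11]
  [16, 2, 0, -5, -3, 8]
  [26, 12, 13, 0, 7, 13]
  [19, 11, 16, 9, 0, 16]
  [13, -1, 0, -5, -6, 0]
Key observation: every diagonal entry stays at the unit through all rounds, so no improving cycle exists.
Answer: CONVERGES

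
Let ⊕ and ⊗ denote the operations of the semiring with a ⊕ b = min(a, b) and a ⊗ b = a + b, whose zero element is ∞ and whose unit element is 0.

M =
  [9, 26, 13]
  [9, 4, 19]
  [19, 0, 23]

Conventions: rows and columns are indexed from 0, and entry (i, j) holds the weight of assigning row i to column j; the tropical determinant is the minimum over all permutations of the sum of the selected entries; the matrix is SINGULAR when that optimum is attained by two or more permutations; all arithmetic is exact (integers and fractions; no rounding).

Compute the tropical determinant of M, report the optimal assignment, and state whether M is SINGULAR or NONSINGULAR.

σ = (0, 1, 2): 9 + 4 + 23 = 36
σ = (0, 2, 1): 9 + 19 + 0 = 28
σ = (1, 0, 2): 26 + 9 + 23 = 58
σ = (1, 2, 0): 26 + 19 + 19 = 64
σ = (2, 0, 1): 13 + 9 + 0 = 22
σ = (2, 1, 0): 13 + 4 + 19 = 36
Optimal value attained by: σ = (2, 0, 1).
Answer: det⊕(M) = 22; verdict: NONSINGULAR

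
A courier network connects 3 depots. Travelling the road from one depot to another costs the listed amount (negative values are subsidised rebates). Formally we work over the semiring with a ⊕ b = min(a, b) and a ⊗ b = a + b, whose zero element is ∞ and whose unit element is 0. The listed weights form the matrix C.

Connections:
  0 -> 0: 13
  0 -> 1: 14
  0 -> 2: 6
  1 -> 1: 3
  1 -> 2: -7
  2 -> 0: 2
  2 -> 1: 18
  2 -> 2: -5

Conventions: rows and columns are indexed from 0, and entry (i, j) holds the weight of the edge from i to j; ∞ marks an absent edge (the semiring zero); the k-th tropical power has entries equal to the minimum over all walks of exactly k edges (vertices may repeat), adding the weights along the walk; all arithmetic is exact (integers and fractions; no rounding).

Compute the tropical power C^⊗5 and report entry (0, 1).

C^⊗2:
  [8, 17, 1]
  [-5, 6, -12]
  [-3, 13, -10]
C^⊗3:
  [3, 19, -4]
  [-10, 6, -17]
  [-8, 8, -15]
C^⊗4:
  [-2, 14, -9]
  [-15, 1, -22]
  [-13, 3, -20]
C^⊗5:
  [-7, 9, -14]
  [-20, -4, -27]
  [-18, -2, -25]
Key observation: the optimum is the walk 0->2->2->2->2->1, with weight 6 + (-5) + (-5) + (-5) + 18 = 9.
Optimal value attained by: walk 0->2->2->2->2->1.
Answer: (C^⊗5)[0][1] = 9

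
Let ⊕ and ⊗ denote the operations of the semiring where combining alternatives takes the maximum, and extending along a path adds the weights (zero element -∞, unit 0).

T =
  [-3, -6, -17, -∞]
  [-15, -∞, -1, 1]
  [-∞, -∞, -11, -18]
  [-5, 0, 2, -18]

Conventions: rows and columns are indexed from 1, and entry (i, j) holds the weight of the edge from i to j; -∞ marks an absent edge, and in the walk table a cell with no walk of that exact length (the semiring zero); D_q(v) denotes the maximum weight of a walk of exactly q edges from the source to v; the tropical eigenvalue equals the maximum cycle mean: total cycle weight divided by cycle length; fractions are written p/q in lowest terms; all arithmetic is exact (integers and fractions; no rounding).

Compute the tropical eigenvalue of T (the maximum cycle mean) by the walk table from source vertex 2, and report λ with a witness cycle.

q=0: [-∞, 0, -∞, -∞]
q=1: [-15, -∞, -1, 1]
q=2: [-4, 1, 3, -17]
q=3: [-7, -10, 0, 2]
q=4: [-3, 2, 4, -9]
Optimal cycle mean attained by: cycle 2->4->2, total 1 + 0, length 2.
Answer: λ = 1/2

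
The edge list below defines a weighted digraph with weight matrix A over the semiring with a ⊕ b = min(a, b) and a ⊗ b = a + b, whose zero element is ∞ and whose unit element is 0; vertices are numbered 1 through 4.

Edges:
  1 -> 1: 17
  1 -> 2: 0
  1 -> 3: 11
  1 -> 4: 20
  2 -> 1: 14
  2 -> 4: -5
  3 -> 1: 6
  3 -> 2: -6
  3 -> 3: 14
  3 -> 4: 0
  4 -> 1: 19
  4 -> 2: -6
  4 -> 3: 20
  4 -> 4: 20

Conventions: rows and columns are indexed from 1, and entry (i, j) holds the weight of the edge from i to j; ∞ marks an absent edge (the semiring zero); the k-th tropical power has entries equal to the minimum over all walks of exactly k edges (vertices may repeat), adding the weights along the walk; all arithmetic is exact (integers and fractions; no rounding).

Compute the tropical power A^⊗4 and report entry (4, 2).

A^⊗2:
  [14, 5, 25, -5]
  [14, -11, 15, 15]
  [8, -6, 17, -11]
  [8, 14, 30, -11]
A^⊗3:
  [14, -11, 15, 0]
  [3, 9, 25, -16]
  [8, -17, 9, -11]
  [8, -17, 9, 9]
A^⊗4:
  [3, -6, 20, -16]
  [3, -22, 4, 4]
  [-3, -17, 9, -22]
  [-3, 3, 19, -22]
Key observation: the optimum is the walk 4->2->4->3->2, with weight (-6) + (-5) + 20 + (-6) = 3.
Optimal value attained by: walk 4->2->4->3->2.
Answer: (A^⊗4)[4][2] = 3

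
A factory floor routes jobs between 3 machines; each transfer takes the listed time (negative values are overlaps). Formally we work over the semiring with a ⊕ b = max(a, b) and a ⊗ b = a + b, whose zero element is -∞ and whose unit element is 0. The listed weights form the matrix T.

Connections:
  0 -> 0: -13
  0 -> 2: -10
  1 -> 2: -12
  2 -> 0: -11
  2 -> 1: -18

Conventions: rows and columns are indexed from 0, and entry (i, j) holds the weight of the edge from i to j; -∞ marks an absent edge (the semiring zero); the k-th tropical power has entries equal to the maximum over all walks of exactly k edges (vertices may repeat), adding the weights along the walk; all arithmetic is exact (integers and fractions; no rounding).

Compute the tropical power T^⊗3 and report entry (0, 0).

T^⊗2:
  [-21, -28, -23]
  [-23, -30, -∞]
  [-24, -∞, -21]
T^⊗3:
  [-34, -41, -31]
  [-36, -∞, -33]
  [-32, -39, -34]
Key observation: the optimum is the walk 0->0->2->0, with weight (-13) + (-10) + (-11) = -34.
Optimal value attained by: walk 0->0->2->0.
Answer: (T^⊗3)[0][0] = -34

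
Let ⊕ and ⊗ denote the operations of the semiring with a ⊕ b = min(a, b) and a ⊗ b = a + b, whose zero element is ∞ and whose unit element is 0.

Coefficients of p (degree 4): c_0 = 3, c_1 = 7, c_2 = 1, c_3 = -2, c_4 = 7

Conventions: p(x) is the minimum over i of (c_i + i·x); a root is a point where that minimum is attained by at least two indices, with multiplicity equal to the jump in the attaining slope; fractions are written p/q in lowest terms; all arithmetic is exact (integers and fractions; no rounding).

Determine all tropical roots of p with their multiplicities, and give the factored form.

hull edge (i=0, c=3) to (i=3, c=-2): slope -5/3, span 3
hull edge (i=3, c=-2) to (i=4, c=7): slope 9, span 1
Factored form: p(x) = 7 ⊗ (x ⊕ (-9)) ⊗ (x ⊕ 5/3) ⊗ (x ⊕ 5/3) ⊗ (x ⊕ 5/3)
Answer: roots = -9 (mult 1), 5/3 (mult 3)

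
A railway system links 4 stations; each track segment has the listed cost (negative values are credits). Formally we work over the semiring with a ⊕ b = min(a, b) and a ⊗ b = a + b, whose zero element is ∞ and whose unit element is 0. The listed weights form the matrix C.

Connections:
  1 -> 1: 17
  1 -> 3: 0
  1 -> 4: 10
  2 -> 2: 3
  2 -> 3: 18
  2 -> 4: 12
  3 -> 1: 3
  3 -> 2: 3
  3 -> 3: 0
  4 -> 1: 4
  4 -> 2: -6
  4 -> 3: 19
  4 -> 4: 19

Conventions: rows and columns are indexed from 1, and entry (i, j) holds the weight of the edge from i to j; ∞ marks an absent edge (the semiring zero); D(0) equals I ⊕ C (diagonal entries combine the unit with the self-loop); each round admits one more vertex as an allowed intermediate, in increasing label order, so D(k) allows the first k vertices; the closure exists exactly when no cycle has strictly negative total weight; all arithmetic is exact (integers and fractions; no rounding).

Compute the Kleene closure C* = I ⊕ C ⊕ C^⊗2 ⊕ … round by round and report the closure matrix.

D(0):
  [0, ∞, 0, 10]
  [∞, 0, 18, 12]
  [3, 3, 0, ∞]
  [4, -6, 19, 0]
D(1):
  [0, ∞, 0, 10]
  [∞, 0, 18, 12]
  [3, 3, 0, 13]
  [4, -6, 4, 0]
D(2):
  [0, ∞, 0, 10]
  [∞, 0, 18, 12]
  [3, 3, 0, 13]
  [4, -6, 4, 0]
D(3):
  [0, 3, 0, 10]
  [21, 0, 18, 12]
  [3, 3, 0, 13]
  [4, -6, 4, 0]
D(4):
  [0, 3, 0, 10]
  [16, 0, 16, 12]
  [3, 3, 0, 13]
  [4, -6, 4, 0]
Answer: C* = [[0, 3, 0, 10], [16, 0, 16, 12], [3, 3, 0, 13], [4, -6, 4, 0]]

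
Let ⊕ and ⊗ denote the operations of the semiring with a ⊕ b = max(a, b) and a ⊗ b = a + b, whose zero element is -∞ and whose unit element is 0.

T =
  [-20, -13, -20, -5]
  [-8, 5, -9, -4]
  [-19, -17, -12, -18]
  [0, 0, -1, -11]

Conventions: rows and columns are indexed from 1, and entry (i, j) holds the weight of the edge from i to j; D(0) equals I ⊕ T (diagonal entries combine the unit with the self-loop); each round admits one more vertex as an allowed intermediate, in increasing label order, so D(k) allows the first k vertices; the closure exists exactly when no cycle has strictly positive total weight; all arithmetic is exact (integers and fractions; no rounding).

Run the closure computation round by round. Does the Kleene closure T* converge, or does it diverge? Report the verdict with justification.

Detection: at round 0, diagonal entry (2, 2) turns strictly positive.
Key observation: the cycle 2->2 has total weight 5, which is strictly positive.
Answer: DIVERGES — positive cycle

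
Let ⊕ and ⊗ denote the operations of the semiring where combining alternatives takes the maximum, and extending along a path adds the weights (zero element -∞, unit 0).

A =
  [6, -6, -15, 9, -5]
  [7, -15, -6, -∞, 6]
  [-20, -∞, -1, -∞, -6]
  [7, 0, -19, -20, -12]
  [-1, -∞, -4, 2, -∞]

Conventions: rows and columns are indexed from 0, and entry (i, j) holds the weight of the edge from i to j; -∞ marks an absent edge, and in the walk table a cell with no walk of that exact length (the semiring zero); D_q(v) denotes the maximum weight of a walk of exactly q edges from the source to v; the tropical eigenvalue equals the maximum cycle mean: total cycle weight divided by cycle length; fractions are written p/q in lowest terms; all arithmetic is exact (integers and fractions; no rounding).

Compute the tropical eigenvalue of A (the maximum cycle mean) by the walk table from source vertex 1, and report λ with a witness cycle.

q=0: [-∞, 0, -∞, -∞, -∞]
q=1: [7, -15, -6, -∞, 6]
q=2: [13, 1, 2, 16, 2]
q=3: [23, 16, 1, 22, 8]
q=4: [29, 22, 10, 32, 22]
q=5: [39, 32, 18, 38, 28]
Optimal cycle mean attained by: cycle 0->3->0, total 9 + 7, length 2.
Answer: λ = 8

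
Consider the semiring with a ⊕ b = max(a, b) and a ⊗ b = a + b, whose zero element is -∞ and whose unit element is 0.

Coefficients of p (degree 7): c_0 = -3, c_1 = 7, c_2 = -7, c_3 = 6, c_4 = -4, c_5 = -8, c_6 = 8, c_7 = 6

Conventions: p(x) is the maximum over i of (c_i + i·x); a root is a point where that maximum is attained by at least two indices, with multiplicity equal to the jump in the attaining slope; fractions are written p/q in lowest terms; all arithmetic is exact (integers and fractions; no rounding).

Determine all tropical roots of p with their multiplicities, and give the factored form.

hull edge (i=0, c=-3) to (i=1, c=7): slope 10, span 1
hull edge (i=1, c=7) to (i=6, c=8): slope 1/5, span 5
hull edge (i=6, c=8) to (i=7, c=6): slope -2, span 1
Factored form: p(x) = 6 ⊗ (x ⊕ (-10)) ⊗ (x ⊕ (-1/5)) ⊗ (x ⊕ (-1/5)) ⊗ (x ⊕ (-1/5)) ⊗ (x ⊕ (-1/5)) ⊗ (x ⊕ (-1/5)) ⊗ (x ⊕ 2)
Answer: roots = -10 (mult 1), -1/5 (mult 5), 2 (mult 1)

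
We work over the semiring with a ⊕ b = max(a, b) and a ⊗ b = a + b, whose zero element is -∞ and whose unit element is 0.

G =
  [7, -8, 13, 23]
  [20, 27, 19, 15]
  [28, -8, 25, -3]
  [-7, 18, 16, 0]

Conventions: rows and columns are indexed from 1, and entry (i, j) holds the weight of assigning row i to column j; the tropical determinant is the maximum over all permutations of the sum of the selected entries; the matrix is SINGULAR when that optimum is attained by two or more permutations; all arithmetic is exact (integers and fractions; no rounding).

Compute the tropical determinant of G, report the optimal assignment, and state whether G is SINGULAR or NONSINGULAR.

σ = (1, 2, 3, 4): 7 + 27 + 25 + 0 = 59
σ = (1, 2, 4, 3): 7 + 27 + (-3) + 16 = 47
σ = (1, 3, 2, 4): 7 + 19 + (-8) + 0 = 18
σ = (1, 3, 4, 2): 7 + 19 + (-3) + 18 = 41
σ = (1, 4, 2, 3): 7 + 15 + (-8) + 16 = 30
σ = (1, 4, 3, 2): 7 + 15 + 25 + 18 = 65
σ = (2, 1, 3, 4): (-8) + 20 + 25 + 0 = 37
σ = (2, 1, 4, 3): (-8) + 20 + (-3) + 16 = 25
σ = (2, 3, 1, 4): (-8) + 19 + 28 + 0 = 39
σ = (2, 3, 4, 1): (-8) + 19 + (-3) + (-7) = 1
σ = (2, 4, 1, 3): (-8) + 15 + 28 + 16 = 51
σ = (2, 4, 3, 1): (-8) + 15 + 25 + (-7) = 25
σ = (3, 1, 2, 4): 13 + 20 + (-8) + 0 = 25
σ = (3, 1, 4, 2): 13 + 20 + (-3) + 18 = 48
σ = (3, 2, 1, 4): 13 + 27 + 28 + 0 = 68
σ = (3, 2, 4, 1): 13 + 27 + (-3) + (-7) = 30
σ = (3, 4, 1, 2): 13 + 15 + 28 + 18 = 74
σ = (3, 4, 2, 1): 13 + 15 + (-8) + (-7) = 13
σ = (4, 1, 2, 3): 23 + 20 + (-8) + 16 = 51
σ = (4, 1, 3, 2): 23 + 20 + 25 + 18 = 86
σ = (4, 2, 1, 3): 23 + 27 + 28 + 16 = 94
σ = (4, 2, 3, 1): 23 + 27 + 25 + (-7) = 68
σ = (4, 3, 1, 2): 23 + 19 + 28 + 18 = 88
σ = (4, 3, 2, 1): 23 + 19 + (-8) + (-7) = 27
Optimal value attained by: σ = (4, 2, 1, 3).
Answer: det⊕(G) = 94; verdict: NONSINGULAR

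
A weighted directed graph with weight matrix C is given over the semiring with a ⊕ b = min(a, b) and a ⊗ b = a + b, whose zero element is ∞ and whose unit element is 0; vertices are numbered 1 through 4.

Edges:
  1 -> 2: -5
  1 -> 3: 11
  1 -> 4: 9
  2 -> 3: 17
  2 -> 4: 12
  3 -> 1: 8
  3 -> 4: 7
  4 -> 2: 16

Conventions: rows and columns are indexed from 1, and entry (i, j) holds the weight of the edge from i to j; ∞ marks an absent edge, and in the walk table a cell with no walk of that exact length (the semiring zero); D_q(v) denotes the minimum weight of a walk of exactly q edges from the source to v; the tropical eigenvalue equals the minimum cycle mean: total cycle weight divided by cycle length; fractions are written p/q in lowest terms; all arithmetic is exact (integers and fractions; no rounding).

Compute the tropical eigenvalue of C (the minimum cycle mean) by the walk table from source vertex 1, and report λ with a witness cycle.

q=0: [0, ∞, ∞, ∞]
q=1: [∞, -5, 11, 9]
q=2: [19, 25, 12, 7]
q=3: [20, 14, 30, 19]
q=4: [38, 15, 31, 26]
Optimal cycle mean attained by: cycle 1->2->3->1, total (-5) + 17 + 8, length 3.
Answer: λ = 20/3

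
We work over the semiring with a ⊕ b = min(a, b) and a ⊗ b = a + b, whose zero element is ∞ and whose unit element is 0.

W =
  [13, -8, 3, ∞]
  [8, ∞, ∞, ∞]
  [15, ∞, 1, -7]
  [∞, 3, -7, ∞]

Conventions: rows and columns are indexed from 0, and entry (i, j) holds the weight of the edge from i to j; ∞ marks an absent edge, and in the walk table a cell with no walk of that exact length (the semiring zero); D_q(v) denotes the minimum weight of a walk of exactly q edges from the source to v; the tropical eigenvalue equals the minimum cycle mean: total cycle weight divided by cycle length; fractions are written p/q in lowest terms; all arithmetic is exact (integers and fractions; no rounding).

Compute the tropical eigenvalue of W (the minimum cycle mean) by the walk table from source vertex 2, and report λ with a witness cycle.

q=0: [∞, ∞, 0, ∞]
q=1: [15, ∞, 1, -7]
q=2: [16, -4, -14, -6]
q=3: [1, -3, -13, -21]
q=4: [2, -18, -28, -20]
Optimal cycle mean attained by: cycle 2->3->2, total (-7) + (-7), length 2.
Answer: λ = -7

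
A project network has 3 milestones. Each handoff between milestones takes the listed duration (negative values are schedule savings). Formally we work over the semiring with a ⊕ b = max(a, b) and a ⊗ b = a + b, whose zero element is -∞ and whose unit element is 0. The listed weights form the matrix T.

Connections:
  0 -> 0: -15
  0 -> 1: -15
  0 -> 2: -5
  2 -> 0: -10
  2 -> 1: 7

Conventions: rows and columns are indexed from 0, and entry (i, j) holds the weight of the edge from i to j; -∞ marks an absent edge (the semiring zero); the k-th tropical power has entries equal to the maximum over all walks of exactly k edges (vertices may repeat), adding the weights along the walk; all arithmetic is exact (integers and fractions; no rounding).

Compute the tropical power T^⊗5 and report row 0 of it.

T^⊗2:
  [-15, 2, -20]
  [-∞, -∞, -∞]
  [-25, -25, -15]
T^⊗3:
  [-30, -13, -20]
  [-∞, -∞, -∞]
  [-25, -8, -30]
T^⊗4:
  [-30, -13, -35]
  [-∞, -∞, -∞]
  [-40, -23, -30]
T^⊗5:
  [-45, -28, -35]
  [-∞, -∞, -∞]
  [-40, -23, -45]
Answer: row 0 of T^⊗5 = [-45, -28, -35]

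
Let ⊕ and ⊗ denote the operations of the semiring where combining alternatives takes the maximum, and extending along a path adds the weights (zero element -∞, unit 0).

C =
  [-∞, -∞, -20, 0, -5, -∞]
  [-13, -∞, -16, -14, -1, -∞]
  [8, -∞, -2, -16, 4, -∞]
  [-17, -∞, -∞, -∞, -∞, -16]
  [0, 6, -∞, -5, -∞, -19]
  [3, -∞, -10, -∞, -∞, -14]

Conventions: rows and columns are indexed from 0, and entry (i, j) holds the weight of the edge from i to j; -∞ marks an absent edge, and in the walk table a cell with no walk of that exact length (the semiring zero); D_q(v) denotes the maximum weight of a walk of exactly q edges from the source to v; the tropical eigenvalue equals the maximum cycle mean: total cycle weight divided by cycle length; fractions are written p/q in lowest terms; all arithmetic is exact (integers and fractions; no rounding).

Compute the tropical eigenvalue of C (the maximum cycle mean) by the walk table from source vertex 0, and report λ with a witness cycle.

q=0: [0, -∞, -∞, -∞, -∞, -∞]
q=1: [-∞, -∞, -20, 0, -5, -∞]
q=2: [-5, 1, -22, -10, -16, -16]
q=3: [-12, -10, -15, -5, 0, -26]
q=4: [0, 6, -17, -5, -11, -19]
q=5: [-7, -5, -10, 0, 5, -21]
q=6: [5, 11, -12, 0, -6, -14]
Optimal cycle mean attained by: cycle 1->4->1, total (-1) + 6, length 2.
Answer: λ = 5/2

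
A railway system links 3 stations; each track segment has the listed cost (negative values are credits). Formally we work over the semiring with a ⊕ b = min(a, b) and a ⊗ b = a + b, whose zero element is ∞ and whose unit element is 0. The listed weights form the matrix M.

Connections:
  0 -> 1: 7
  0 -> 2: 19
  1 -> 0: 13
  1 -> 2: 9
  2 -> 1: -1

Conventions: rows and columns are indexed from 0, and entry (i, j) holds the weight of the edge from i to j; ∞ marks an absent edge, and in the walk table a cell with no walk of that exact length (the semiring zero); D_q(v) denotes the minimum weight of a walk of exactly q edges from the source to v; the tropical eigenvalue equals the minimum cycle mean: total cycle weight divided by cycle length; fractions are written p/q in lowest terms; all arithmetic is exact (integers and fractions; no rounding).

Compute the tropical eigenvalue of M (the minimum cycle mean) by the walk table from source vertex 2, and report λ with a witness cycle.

q=0: [∞, ∞, 0]
q=1: [∞, -1, ∞]
q=2: [12, ∞, 8]
q=3: [∞, 7, 31]
Optimal cycle mean attained by: cycle 1->2->1, total 9 + (-1), length 2.
Answer: λ = 4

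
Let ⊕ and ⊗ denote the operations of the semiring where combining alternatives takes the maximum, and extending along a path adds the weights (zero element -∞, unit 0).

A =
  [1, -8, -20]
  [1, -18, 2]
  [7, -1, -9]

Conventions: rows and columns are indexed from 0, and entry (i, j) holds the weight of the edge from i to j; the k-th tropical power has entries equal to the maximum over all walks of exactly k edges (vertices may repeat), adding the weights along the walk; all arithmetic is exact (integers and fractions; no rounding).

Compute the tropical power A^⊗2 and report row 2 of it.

A^⊗2:
  [2, -7, -6]
  [9, 1, -7]
  [8, -1, 1]
Answer: row 2 of A^⊗2 = [8, -1, 1]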